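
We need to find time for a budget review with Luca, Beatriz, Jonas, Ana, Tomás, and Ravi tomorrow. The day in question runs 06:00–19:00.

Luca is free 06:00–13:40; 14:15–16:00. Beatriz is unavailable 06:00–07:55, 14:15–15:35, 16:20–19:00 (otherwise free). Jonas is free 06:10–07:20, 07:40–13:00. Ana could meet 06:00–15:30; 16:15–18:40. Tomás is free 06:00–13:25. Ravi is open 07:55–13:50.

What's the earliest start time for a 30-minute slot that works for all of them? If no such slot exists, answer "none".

Luca free: 06:00-13:40, 14:15-16:00.
Beatriz free: 07:55-14:15, 15:35-16:20 (invert busy blocks within the working day).
Jonas free: 06:10-07:20, 07:40-13:00.
Ana free: 06:00-15:30, 16:15-18:40.
Tomás free: 06:00-13:25.
Ravi free: 07:55-13:50.
Luca ∩ Beatriz: 07:55-13:40, 15:35-16:00.
Luca ∩ Beatriz ∩ Jonas: 07:55-13:00.
Luca ∩ Beatriz ∩ Jonas ∩ Ana: 07:55-13:00.
Luca ∩ Beatriz ∩ Jonas ∩ Ana ∩ Tomás: 07:55-13:00.
Luca ∩ Beatriz ∩ Jonas ∩ Ana ∩ Tomás ∩ Ravi: 07:55-13:00.
The first common window of at least 30 minutes is 07:55-13:00, so the earliest start is 07:55.

07:55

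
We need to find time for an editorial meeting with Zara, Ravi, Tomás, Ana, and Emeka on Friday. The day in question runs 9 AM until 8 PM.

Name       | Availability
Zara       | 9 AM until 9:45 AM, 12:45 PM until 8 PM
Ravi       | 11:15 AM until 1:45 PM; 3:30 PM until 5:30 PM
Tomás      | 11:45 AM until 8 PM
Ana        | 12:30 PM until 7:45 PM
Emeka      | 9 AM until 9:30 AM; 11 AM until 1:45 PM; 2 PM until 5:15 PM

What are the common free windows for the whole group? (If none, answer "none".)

12:45-13:45, 15:30-17:15

Zara ∩ Ravi: 12:45-13:45, 15:30-17:30.
Zara ∩ Ravi ∩ Tomás: 12:45-13:45, 15:30-17:30.
Zara ∩ Ravi ∩ Tomás ∩ Ana: 12:45-13:45, 15:30-17:30.
Zara ∩ Ravi ∩ Tomás ∩ Ana ∩ Emeka: 12:45-13:45, 15:30-17:15.
So the common availability across everyone is 12:45-13:45, 15:30-17:15.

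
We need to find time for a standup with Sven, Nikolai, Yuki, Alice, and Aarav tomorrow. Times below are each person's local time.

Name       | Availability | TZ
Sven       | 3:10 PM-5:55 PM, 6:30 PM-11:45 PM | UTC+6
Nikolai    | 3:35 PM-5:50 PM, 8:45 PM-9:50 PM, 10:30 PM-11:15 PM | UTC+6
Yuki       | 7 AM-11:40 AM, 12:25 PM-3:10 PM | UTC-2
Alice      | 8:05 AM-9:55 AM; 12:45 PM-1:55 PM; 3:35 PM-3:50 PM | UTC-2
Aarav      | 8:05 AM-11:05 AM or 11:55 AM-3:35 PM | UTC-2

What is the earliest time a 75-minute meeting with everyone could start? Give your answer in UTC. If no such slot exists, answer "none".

Sven in UTC: 09:10-11:55, 12:30-17:45 (subtract 6h to convert from UTC+6).
Nikolai in UTC: 09:35-11:50, 14:45-15:50, 16:30-17:15 (subtract 6h to convert from UTC+6).
Yuki in UTC: 09:00-13:40, 14:25-17:10 (add 2h to convert from UTC-2).
Alice in UTC: 10:05-11:55, 14:45-15:55, 17:35-17:50 (add 2h to convert from UTC-2).
Aarav in UTC: 10:05-13:05, 13:55-17:35 (add 2h to convert from UTC-2).
Sven ∩ Nikolai: 09:35-11:50, 14:45-15:50, 16:30-17:15.
Sven ∩ Nikolai ∩ Yuki: 09:35-11:50, 14:45-15:50, 16:30-17:10.
Sven ∩ Nikolai ∩ Yuki ∩ Alice: 10:05-11:50, 14:45-15:50.
Sven ∩ Nikolai ∩ Yuki ∩ Alice ∩ Aarav: 10:05-11:50, 14:45-15:50.
The first common window of at least 75 minutes is 10:05-11:50, so the earliest start is 10:05.

10:05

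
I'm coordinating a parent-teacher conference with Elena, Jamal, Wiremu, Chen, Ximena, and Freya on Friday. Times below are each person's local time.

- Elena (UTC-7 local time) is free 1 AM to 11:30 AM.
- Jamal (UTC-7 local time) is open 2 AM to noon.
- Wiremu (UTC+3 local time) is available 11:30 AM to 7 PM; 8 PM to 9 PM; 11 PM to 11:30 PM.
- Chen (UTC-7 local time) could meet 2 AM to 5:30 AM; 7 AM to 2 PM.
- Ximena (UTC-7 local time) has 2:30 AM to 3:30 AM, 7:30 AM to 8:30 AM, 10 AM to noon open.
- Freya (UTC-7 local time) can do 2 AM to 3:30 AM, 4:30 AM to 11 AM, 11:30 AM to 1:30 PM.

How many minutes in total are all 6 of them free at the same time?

Elena in UTC: 08:00-18:30 (add 7h to convert from UTC-7).
Jamal in UTC: 09:00-19:00 (add 7h to convert from UTC-7).
Wiremu in UTC: 08:30-16:00, 17:00-18:00, 20:00-20:30 (subtract 3h to convert from UTC+3).
Chen in UTC: 09:00-12:30, 14:00-21:00 (add 7h to convert from UTC-7).
Ximena in UTC: 09:30-10:30, 14:30-15:30, 17:00-19:00 (add 7h to convert from UTC-7).
Freya in UTC: 09:00-10:30, 11:30-18:00, 18:30-20:30 (add 7h to convert from UTC-7).
Elena ∩ Jamal: 09:00-18:30.
Elena ∩ Jamal ∩ Wiremu: 09:00-16:00, 17:00-18:00.
Elena ∩ Jamal ∩ Wiremu ∩ Chen: 09:00-12:30, 14:00-16:00, 17:00-18:00.
Elena ∩ Jamal ∩ Wiremu ∩ Chen ∩ Ximena: 09:30-10:30, 14:30-15:30, 17:00-18:00.
Elena ∩ Jamal ∩ Wiremu ∩ Chen ∩ Ximena ∩ Freya: 09:30-10:30, 14:30-15:30, 17:00-18:00.
Summing the common windows: 60 + 60 + 60 = 180 minutes.

180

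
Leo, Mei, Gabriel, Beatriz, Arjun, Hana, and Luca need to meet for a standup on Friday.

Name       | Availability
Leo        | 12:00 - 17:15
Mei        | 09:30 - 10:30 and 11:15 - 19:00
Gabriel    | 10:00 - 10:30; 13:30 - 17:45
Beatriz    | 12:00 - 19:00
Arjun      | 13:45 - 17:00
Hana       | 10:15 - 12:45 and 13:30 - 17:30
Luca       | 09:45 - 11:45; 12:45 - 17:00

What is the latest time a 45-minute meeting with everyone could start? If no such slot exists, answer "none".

Leo ∩ Mei: 12:00-17:15.
Leo ∩ Mei ∩ Gabriel: 13:30-17:15.
Leo ∩ Mei ∩ Gabriel ∩ Beatriz: 13:30-17:15.
Leo ∩ Mei ∩ Gabriel ∩ Beatriz ∩ Arjun: 13:45-17:00.
Leo ∩ Mei ∩ Gabriel ∩ Beatriz ∩ Arjun ∩ Hana: 13:45-17:00.
Leo ∩ Mei ∩ Gabriel ∩ Beatriz ∩ Arjun ∩ Hana ∩ Luca: 13:45-17:00.
The last common window of at least 45 minutes is 13:45-17:00; a 45-minute meeting can start as late as 16:15 and still end by 17:00.

16:15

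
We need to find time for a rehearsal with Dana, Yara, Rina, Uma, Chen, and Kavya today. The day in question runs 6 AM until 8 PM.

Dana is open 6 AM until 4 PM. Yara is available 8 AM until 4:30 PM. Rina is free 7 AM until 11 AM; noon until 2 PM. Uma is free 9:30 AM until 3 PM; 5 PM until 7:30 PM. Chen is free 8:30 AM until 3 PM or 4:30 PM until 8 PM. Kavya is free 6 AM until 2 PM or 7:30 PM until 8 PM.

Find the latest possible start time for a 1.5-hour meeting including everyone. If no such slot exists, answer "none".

Dana ∩ Yara: 08:00-16:00.
Dana ∩ Yara ∩ Rina: 08:00-11:00, 12:00-14:00.
Dana ∩ Yara ∩ Rina ∩ Uma: 09:30-11:00, 12:00-14:00.
Dana ∩ Yara ∩ Rina ∩ Uma ∩ Chen: 09:30-11:00, 12:00-14:00.
Dana ∩ Yara ∩ Rina ∩ Uma ∩ Chen ∩ Kavya: 09:30-11:00, 12:00-14:00.
The last common window of at least 90 minutes is 12:00-14:00; a 90-minute meeting can start as late as 12:30 and still end by 14:00.

12:30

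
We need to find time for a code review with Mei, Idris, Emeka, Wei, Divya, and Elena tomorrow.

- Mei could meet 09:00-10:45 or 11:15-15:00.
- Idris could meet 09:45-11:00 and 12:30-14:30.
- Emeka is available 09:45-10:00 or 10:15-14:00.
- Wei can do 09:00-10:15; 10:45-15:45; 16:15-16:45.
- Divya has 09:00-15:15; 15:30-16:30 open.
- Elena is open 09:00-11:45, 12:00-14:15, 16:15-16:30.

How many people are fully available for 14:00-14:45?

Mei, Wei, and Divya can make the full 14:00-14:45 slot — that's 3.

3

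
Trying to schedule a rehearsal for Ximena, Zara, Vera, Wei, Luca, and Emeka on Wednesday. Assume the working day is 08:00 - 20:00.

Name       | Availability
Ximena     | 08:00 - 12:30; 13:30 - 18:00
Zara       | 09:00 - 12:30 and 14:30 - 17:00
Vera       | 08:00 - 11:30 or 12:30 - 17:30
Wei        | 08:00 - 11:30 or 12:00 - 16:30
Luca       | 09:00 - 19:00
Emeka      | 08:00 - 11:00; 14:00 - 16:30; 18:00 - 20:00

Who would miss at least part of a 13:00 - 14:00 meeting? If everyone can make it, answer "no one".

Emeka, Ximena, Zara

Ximena: not fully free for 13:00-14:00. Zara: not fully free for 13:00-14:00. Vera: free for 13:00-14:00. Wei: free for 13:00-14:00. Luca: free for 13:00-14:00. Emeka: not fully free for 13:00-14:00.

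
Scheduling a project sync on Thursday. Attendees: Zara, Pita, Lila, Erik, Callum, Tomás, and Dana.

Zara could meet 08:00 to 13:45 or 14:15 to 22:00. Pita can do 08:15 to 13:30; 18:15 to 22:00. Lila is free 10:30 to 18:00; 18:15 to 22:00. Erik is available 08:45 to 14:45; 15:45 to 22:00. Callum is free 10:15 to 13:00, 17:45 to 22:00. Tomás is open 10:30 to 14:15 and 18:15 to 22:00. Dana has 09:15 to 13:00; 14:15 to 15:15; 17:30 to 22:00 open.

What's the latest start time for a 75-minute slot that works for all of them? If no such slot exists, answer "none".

20:45

Zara ∩ Pita: 08:15-13:30, 18:15-22:00.
Zara ∩ Pita ∩ Lila: 10:30-13:30, 18:15-22:00.
Zara ∩ Pita ∩ Lila ∩ Erik: 10:30-13:30, 18:15-22:00.
Zara ∩ Pita ∩ Lila ∩ Erik ∩ Callum: 10:30-13:00, 18:15-22:00.
Zara ∩ Pita ∩ Lila ∩ Erik ∩ Callum ∩ Tomás: 10:30-13:00, 18:15-22:00.
Zara ∩ Pita ∩ Lila ∩ Erik ∩ Callum ∩ Tomás ∩ Dana: 10:30-13:00, 18:15-22:00.
The last common window of at least 75 minutes is 18:15-22:00; a 75-minute meeting can start as late as 20:45 and still end by 22:00.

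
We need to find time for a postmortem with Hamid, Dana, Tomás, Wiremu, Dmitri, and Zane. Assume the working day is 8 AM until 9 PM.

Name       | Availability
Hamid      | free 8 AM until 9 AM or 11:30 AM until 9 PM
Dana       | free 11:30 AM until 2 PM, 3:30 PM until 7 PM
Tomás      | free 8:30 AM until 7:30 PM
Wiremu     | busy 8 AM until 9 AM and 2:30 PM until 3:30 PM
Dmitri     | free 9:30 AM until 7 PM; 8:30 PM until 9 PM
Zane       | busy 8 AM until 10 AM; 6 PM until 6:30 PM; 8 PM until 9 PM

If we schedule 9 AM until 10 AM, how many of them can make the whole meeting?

2

Hamid free: 08:00-09:00, 11:30-21:00.
Dana free: 11:30-14:00, 15:30-19:00.
Tomás free: 08:30-19:30.
Wiremu free: 09:00-14:30, 15:30-21:00 (invert busy blocks within the working day).
Dmitri free: 09:30-19:00, 20:30-21:00.
Zane free: 10:00-18:00, 18:30-20:00 (invert busy blocks within the working day).
Tomás and Wiremu can make the full 09:00-10:00 slot — that's 2.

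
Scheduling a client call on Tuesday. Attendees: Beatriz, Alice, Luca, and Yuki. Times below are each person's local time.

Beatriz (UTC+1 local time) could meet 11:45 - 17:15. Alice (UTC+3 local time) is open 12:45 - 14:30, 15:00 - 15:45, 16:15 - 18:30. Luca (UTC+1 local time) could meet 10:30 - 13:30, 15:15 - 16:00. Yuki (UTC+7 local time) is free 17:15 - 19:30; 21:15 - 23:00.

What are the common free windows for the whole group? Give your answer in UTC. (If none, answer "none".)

Beatriz in UTC: 10:45-16:15 (subtract 1h to convert from UTC+1).
Alice in UTC: 09:45-11:30, 12:00-12:45, 13:15-15:30 (subtract 3h to convert from UTC+3).
Luca in UTC: 09:30-12:30, 14:15-15:00 (subtract 1h to convert from UTC+1).
Yuki in UTC: 10:15-12:30, 14:15-16:00 (subtract 7h to convert from UTC+7).
Beatriz ∩ Alice: 10:45-11:30, 12:00-12:45, 13:15-15:30.
Beatriz ∩ Alice ∩ Luca: 10:45-11:30, 12:00-12:30, 14:15-15:00.
Beatriz ∩ Alice ∩ Luca ∩ Yuki: 10:45-11:30, 12:00-12:30, 14:15-15:00.

10:45-11:30, 12:00-12:30, 14:15-15:00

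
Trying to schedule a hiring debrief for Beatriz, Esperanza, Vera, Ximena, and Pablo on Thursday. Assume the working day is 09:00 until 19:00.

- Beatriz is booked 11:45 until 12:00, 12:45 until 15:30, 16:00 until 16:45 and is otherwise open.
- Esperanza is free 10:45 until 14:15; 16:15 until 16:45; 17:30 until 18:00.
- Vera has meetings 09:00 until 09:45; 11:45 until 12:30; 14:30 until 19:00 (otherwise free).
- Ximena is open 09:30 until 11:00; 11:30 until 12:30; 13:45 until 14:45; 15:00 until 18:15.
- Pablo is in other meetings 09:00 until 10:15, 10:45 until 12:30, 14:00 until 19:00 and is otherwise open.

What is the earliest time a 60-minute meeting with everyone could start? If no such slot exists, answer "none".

Beatriz free: 09:00-11:45, 12:00-12:45, 15:30-16:00, 16:45-19:00 (invert busy blocks within the working day).
Esperanza free: 10:45-14:15, 16:15-16:45, 17:30-18:00.
Vera free: 09:45-11:45, 12:30-14:30 (invert busy blocks within the working day).
Ximena free: 09:30-11:00, 11:30-12:30, 13:45-14:45, 15:00-18:15.
Pablo free: 10:15-10:45, 12:30-14:00 (invert busy blocks within the working day).
Beatriz ∩ Esperanza: 10:45-11:45, 12:00-12:45, 17:30-18:00.
Beatriz ∩ Esperanza ∩ Vera: 10:45-11:45, 12:30-12:45.
Beatriz ∩ Esperanza ∩ Vera ∩ Ximena: 10:45-11:00, 11:30-11:45.
Beatriz ∩ Esperanza ∩ Vera ∩ Ximena ∩ Pablo: ∅.
There is no time when everyone is free.
No common window is at least 60 minutes long.

none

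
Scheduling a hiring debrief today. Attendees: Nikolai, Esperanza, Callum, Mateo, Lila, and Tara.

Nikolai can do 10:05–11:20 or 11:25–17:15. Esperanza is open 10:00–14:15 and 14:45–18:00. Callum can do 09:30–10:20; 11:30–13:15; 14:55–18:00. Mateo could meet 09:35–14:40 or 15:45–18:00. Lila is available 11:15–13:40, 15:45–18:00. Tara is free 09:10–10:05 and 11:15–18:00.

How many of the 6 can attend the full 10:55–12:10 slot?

2

Esperanza and Mateo can make the full 10:55-12:10 slot — that's 2.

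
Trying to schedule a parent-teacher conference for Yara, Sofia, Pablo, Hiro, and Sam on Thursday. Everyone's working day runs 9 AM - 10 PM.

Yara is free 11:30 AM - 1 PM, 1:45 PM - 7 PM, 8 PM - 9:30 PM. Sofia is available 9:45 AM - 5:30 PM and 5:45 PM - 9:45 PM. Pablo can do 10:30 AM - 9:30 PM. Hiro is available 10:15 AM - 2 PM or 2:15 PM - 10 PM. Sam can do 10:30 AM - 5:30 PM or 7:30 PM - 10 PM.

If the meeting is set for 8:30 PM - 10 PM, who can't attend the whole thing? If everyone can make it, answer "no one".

Yara: not fully free for 20:30-22:00. Sofia: not fully free for 20:30-22:00. Pablo: not fully free for 20:30-22:00. Hiro: free for 20:30-22:00. Sam: free for 20:30-22:00.

Pablo, Sofia, Yara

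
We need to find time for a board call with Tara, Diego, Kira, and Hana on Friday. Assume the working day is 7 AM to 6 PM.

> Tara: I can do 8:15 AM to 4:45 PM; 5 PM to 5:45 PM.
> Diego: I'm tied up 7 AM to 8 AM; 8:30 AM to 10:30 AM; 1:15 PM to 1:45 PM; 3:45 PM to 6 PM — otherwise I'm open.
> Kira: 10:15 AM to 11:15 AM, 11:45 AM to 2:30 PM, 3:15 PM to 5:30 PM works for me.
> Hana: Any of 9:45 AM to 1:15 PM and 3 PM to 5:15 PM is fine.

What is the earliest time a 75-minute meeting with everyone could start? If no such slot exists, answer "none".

Tara free: 08:15-16:45, 17:00-17:45.
Diego free: 08:00-08:30, 10:30-13:15, 13:45-15:45 (invert busy blocks within the working day).
Kira free: 10:15-11:15, 11:45-14:30, 15:15-17:30.
Hana free: 09:45-13:15, 15:00-17:15.
Tara ∩ Diego: 08:15-08:30, 10:30-13:15, 13:45-15:45.
Tara ∩ Diego ∩ Kira: 10:30-11:15, 11:45-13:15, 13:45-14:30, 15:15-15:45.
Tara ∩ Diego ∩ Kira ∩ Hana: 10:30-11:15, 11:45-13:15, 15:15-15:45.
So the common availability across everyone is 10:30-11:15, 11:45-13:15, 15:15-15:45.
The first common window of at least 75 minutes is 11:45-13:15, so the earliest start is 11:45.

11:45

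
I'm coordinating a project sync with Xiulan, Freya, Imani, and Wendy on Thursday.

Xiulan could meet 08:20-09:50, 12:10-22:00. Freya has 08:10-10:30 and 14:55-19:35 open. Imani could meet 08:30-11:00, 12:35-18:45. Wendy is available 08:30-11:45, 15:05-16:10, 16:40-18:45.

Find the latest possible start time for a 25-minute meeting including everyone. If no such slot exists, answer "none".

Xiulan ∩ Freya: 08:20-09:50, 14:55-19:35.
Xiulan ∩ Freya ∩ Imani: 08:30-09:50, 14:55-18:45.
Xiulan ∩ Freya ∩ Imani ∩ Wendy: 08:30-09:50, 15:05-16:10, 16:40-18:45.
The last common window of at least 25 minutes is 16:40-18:45; a 25-minute meeting can start as late as 18:20 and still end by 18:45.

18:20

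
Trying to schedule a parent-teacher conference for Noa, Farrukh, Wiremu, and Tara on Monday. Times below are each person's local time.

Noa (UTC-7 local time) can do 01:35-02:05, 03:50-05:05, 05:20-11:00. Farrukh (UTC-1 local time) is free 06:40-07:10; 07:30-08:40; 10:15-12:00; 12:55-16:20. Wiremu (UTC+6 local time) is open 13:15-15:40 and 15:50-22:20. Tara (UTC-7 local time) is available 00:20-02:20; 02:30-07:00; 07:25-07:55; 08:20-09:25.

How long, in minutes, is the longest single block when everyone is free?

Noa in UTC: 08:35-09:05, 10:50-12:05, 12:20-18:00 (add 7h to convert from UTC-7).
Farrukh in UTC: 07:40-08:10, 08:30-09:40, 11:15-13:00, 13:55-17:20 (add 1h to convert from UTC-1).
Wiremu in UTC: 07:15-09:40, 09:50-16:20 (subtract 6h to convert from UTC+6).
Tara in UTC: 07:20-09:20, 09:30-14:00, 14:25-14:55, 15:20-16:25 (add 7h to convert from UTC-7).
Noa ∩ Farrukh: 08:35-09:05, 11:15-12:05, 12:20-13:00, 13:55-17:20.
Noa ∩ Farrukh ∩ Wiremu: 08:35-09:05, 11:15-12:05, 12:20-13:00, 13:55-16:20.
Noa ∩ Farrukh ∩ Wiremu ∩ Tara: 08:35-09:05, 11:15-12:05, 12:20-13:00, 13:55-14:00, 14:25-14:55, 15:20-16:20.
Those are the intersection windows.
The longest is 15:20-16:20 at 60 minutes.

60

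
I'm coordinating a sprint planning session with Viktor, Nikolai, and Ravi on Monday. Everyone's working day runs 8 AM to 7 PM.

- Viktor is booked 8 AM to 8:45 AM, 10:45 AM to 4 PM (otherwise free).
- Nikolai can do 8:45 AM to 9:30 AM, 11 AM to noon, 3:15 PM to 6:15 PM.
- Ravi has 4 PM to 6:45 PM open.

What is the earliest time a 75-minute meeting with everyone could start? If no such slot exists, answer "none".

Viktor free: 08:45-10:45, 16:00-19:00 (invert busy blocks within the working day).
Nikolai free: 08:45-09:30, 11:00-12:00, 15:15-18:15.
Ravi free: 16:00-18:45.
Viktor ∩ Nikolai: 08:45-09:30, 16:00-18:15.
Viktor ∩ Nikolai ∩ Ravi: 16:00-18:15.
Those are the intersection windows.
The first common window of at least 75 minutes is 16:00-18:15, so the earliest start is 16:00.

16:00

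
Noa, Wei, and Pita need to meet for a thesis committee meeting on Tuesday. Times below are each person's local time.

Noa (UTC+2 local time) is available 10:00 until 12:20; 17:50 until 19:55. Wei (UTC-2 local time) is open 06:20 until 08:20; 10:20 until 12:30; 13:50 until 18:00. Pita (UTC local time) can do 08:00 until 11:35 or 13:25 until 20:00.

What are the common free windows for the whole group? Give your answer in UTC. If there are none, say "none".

08:20-10:20, 15:50-17:55

Noa in UTC: 08:00-10:20, 15:50-17:55 (subtract 2h to convert from UTC+2).
Wei in UTC: 08:20-10:20, 12:20-14:30, 15:50-20:00 (add 2h to convert from UTC-2).
Pita in UTC: 08:00-11:35, 13:25-20:00.
Noa ∩ Wei: 08:20-10:20, 15:50-17:55.
Noa ∩ Wei ∩ Pita: 08:20-10:20, 15:50-17:55.
So the common availability across everyone is 08:20-10:20, 15:50-17:55.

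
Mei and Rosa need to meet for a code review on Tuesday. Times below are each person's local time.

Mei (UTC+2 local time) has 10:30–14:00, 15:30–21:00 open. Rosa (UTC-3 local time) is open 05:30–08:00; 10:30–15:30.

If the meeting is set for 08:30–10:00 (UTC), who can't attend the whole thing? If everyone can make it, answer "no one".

no one

Mei in UTC: 08:30-12:00, 13:30-19:00 (subtract 2h to convert from UTC+2).
Rosa in UTC: 08:30-11:00, 13:30-18:30 (add 3h to convert from UTC-3).
Mei: free for 08:30-10:00. Rosa: free for 08:30-10:00.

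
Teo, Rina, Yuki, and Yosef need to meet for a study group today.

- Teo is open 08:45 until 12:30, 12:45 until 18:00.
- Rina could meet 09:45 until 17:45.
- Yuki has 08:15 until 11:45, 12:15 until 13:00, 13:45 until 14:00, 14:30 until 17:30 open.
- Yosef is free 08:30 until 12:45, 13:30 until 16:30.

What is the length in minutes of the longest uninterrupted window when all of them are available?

120

Teo ∩ Rina: 09:45-12:30, 12:45-17:45.
Teo ∩ Rina ∩ Yuki: 09:45-11:45, 12:15-12:30, 12:45-13:00, 13:45-14:00, 14:30-17:30.
Teo ∩ Rina ∩ Yuki ∩ Yosef: 09:45-11:45, 12:15-12:30, 13:45-14:00, 14:30-16:30.
The longest is 09:45-11:45 at 120 minutes.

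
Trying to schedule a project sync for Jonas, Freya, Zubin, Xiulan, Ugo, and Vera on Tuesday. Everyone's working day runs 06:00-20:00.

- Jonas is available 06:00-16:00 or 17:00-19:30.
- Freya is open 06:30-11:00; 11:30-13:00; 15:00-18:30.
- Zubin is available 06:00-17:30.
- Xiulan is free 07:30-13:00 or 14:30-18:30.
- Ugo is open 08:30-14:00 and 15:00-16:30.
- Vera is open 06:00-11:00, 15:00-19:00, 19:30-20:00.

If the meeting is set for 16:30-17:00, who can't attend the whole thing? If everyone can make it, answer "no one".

Jonas, Ugo

Jonas: not fully free for 16:30-17:00. Freya: free for 16:30-17:00. Zubin: free for 16:30-17:00. Xiulan: free for 16:30-17:00. Ugo: not fully free for 16:30-17:00. Vera: free for 16:30-17:00.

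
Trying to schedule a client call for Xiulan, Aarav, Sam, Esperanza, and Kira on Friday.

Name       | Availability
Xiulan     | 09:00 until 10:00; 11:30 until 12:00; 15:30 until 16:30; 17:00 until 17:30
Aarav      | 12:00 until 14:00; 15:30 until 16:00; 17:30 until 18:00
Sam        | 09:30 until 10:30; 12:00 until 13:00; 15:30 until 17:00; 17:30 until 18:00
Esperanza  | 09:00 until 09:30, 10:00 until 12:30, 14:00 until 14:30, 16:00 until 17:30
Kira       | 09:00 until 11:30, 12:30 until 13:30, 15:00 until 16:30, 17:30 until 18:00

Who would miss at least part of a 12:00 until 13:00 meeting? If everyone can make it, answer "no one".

Esperanza, Kira, Xiulan

Xiulan: not fully free for 12:00-13:00. Aarav: free for 12:00-13:00. Sam: free for 12:00-13:00. Esperanza: not fully free for 12:00-13:00. Kira: not fully free for 12:00-13:00.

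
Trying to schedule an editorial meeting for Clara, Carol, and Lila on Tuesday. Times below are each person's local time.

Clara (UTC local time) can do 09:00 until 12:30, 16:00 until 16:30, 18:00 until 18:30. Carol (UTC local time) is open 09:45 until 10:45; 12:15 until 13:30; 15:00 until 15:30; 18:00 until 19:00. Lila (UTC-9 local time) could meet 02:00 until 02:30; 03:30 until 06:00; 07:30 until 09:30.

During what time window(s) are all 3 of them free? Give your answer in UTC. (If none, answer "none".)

18:00-18:30

Clara in UTC: 09:00-12:30, 16:00-16:30, 18:00-18:30.
Carol in UTC: 09:45-10:45, 12:15-13:30, 15:00-15:30, 18:00-19:00.
Lila in UTC: 11:00-11:30, 12:30-15:00, 16:30-18:30 (add 9h to convert from UTC-9).
Clara ∩ Carol: 09:45-10:45, 12:15-12:30, 18:00-18:30.
Clara ∩ Carol ∩ Lila: 18:00-18:30.
Those are the intersection windows.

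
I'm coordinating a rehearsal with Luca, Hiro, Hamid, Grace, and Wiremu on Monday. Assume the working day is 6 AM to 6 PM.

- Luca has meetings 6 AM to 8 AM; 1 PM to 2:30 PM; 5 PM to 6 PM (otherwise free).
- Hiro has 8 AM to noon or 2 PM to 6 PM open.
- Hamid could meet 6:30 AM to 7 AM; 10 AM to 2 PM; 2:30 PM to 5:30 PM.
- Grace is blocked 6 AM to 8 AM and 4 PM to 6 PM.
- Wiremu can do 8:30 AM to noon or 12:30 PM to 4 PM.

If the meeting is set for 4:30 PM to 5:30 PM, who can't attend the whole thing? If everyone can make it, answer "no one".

Luca free: 08:00-13:00, 14:30-17:00 (invert busy blocks within the working day).
Hiro free: 08:00-12:00, 14:00-18:00.
Hamid free: 06:30-07:00, 10:00-14:00, 14:30-17:30.
Grace free: 08:00-16:00 (invert busy blocks within the working day).
Wiremu free: 08:30-12:00, 12:30-16:00.
Luca: not fully free for 16:30-17:30. Hiro: free for 16:30-17:30. Hamid: free for 16:30-17:30. Grace: not fully free for 16:30-17:30. Wiremu: not fully free for 16:30-17:30.

Grace, Luca, Wiremu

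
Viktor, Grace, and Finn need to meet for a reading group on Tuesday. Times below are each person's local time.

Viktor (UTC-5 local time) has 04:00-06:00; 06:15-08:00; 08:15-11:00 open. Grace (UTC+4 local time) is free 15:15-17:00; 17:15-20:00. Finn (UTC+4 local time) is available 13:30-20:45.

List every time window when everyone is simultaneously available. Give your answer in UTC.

11:15-13:00, 13:15-16:00

Viktor in UTC: 09:00-11:00, 11:15-13:00, 13:15-16:00 (add 5h to convert from UTC-5).
Grace in UTC: 11:15-13:00, 13:15-16:00 (subtract 4h to convert from UTC+4).
Finn in UTC: 09:30-16:45 (subtract 4h to convert from UTC+4).
Viktor ∩ Grace: 11:15-13:00, 13:15-16:00.
Viktor ∩ Grace ∩ Finn: 11:15-13:00, 13:15-16:00.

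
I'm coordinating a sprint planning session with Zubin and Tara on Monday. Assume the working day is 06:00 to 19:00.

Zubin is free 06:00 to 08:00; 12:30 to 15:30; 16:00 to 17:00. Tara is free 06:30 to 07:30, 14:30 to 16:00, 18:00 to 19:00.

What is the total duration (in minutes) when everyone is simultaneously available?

120

Zubin ∩ Tara: 06:30-07:30, 14:30-15:30.
Summing the common windows: 60 + 60 = 120 minutes.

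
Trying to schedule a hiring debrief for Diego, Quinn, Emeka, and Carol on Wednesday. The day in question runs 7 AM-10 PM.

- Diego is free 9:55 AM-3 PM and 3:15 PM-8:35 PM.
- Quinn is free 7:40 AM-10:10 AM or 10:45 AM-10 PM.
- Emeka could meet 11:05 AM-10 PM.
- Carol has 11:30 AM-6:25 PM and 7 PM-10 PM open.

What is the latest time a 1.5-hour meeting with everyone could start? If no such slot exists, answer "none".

Diego ∩ Quinn: 09:55-10:10, 10:45-15:00, 15:15-20:35.
Diego ∩ Quinn ∩ Emeka: 11:05-15:00, 15:15-20:35.
Diego ∩ Quinn ∩ Emeka ∩ Carol: 11:30-15:00, 15:15-18:25, 19:00-20:35.
The last common window of at least 90 minutes is 19:00-20:35; a 90-minute meeting can start as late as 19:05 and still end by 20:35.

19:05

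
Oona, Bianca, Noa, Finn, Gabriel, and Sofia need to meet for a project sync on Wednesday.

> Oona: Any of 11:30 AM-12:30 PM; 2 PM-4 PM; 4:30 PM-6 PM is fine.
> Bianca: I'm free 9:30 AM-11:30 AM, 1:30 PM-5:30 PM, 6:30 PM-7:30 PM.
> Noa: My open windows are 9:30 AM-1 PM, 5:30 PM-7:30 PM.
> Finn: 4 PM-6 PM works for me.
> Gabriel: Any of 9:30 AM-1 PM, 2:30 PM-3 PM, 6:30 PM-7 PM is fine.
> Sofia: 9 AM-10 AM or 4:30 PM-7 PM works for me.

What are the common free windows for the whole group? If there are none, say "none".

none

Oona ∩ Bianca: 14:00-16:00, 16:30-17:30.
Oona ∩ Bianca ∩ Noa: ∅.
Oona ∩ Bianca ∩ Noa ∩ Finn: ∅.
Oona ∩ Bianca ∩ Noa ∩ Finn ∩ Gabriel: ∅.
Oona ∩ Bianca ∩ Noa ∩ Finn ∩ Gabriel ∩ Sofia: ∅.
There is no time when everyone is free.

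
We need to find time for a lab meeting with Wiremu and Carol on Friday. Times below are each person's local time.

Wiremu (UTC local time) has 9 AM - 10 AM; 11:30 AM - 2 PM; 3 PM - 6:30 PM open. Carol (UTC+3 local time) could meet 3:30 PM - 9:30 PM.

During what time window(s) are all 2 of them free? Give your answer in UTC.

12:30-14:00, 15:00-18:30

Wiremu in UTC: 09:00-10:00, 11:30-14:00, 15:00-18:30.
Carol in UTC: 12:30-18:30 (subtract 3h to convert from UTC+3).
Wiremu ∩ Carol: 12:30-14:00, 15:00-18:30.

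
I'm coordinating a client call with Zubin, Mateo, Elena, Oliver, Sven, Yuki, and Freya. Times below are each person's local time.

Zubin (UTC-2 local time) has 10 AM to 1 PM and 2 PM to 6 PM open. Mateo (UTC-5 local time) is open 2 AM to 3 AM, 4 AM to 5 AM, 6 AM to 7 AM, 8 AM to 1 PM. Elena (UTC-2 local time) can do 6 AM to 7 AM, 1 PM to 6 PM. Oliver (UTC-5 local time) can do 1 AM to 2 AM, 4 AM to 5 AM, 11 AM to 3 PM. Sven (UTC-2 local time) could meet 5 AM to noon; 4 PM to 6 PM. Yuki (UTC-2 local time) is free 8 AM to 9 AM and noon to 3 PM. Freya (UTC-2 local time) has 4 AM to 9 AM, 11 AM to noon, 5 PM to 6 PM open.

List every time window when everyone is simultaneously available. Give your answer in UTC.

none

Zubin in UTC: 12:00-15:00, 16:00-20:00 (add 2h to convert from UTC-2).
Mateo in UTC: 07:00-08:00, 09:00-10:00, 11:00-12:00, 13:00-18:00 (add 5h to convert from UTC-5).
Elena in UTC: 08:00-09:00, 15:00-20:00 (add 2h to convert from UTC-2).
Oliver in UTC: 06:00-07:00, 09:00-10:00, 16:00-20:00 (add 5h to convert from UTC-5).
Sven in UTC: 07:00-14:00, 18:00-20:00 (add 2h to convert from UTC-2).
Yuki in UTC: 10:00-11:00, 14:00-17:00 (add 2h to convert from UTC-2).
Freya in UTC: 06:00-11:00, 13:00-14:00, 19:00-20:00 (add 2h to convert from UTC-2).
Zubin ∩ Mateo: 13:00-15:00, 16:00-18:00.
Zubin ∩ Mateo ∩ Elena: 16:00-18:00.
Zubin ∩ Mateo ∩ Elena ∩ Oliver: 16:00-18:00.
Zubin ∩ Mateo ∩ Elena ∩ Oliver ∩ Sven: ∅.
Zubin ∩ Mateo ∩ Elena ∩ Oliver ∩ Sven ∩ Yuki: ∅.
Zubin ∩ Mateo ∩ Elena ∩ Oliver ∩ Sven ∩ Yuki ∩ Freya: ∅.
There is no time when everyone is free.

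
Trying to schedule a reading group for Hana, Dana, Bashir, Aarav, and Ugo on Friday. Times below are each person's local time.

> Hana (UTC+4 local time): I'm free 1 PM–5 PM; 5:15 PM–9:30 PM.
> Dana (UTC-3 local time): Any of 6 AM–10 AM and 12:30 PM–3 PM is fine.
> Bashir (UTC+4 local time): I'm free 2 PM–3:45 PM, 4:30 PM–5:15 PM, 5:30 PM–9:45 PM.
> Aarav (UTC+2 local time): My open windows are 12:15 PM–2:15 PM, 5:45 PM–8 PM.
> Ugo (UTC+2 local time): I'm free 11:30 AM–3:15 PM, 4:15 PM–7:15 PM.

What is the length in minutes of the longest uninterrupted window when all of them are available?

Hana in UTC: 09:00-13:00, 13:15-17:30 (subtract 4h to convert from UTC+4).
Dana in UTC: 09:00-13:00, 15:30-18:00 (add 3h to convert from UTC-3).
Bashir in UTC: 10:00-11:45, 12:30-13:15, 13:30-17:45 (subtract 4h to convert from UTC+4).
Aarav in UTC: 10:15-12:15, 15:45-18:00 (subtract 2h to convert from UTC+2).
Ugo in UTC: 09:30-13:15, 14:15-17:15 (subtract 2h to convert from UTC+2).
Hana ∩ Dana: 09:00-13:00, 15:30-17:30.
Hana ∩ Dana ∩ Bashir: 10:00-11:45, 12:30-13:00, 15:30-17:30.
Hana ∩ Dana ∩ Bashir ∩ Aarav: 10:15-11:45, 15:45-17:30.
Hana ∩ Dana ∩ Bashir ∩ Aarav ∩ Ugo: 10:15-11:45, 15:45-17:15.
The longest is 10:15-11:45 at 90 minutes.

90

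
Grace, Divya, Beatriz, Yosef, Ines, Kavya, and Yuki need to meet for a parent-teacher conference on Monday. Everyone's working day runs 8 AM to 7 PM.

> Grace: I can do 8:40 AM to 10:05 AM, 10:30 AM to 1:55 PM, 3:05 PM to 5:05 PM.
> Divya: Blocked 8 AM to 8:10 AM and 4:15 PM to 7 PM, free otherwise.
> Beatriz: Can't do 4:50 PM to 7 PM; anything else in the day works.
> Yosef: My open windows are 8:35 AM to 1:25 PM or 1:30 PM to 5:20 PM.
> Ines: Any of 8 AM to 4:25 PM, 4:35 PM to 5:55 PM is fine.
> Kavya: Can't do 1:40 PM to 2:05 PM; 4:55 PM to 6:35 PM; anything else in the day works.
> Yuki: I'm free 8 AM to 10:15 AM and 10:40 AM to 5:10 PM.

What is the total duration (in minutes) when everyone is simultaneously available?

Grace free: 08:40-10:05, 10:30-13:55, 15:05-17:05.
Divya free: 08:10-16:15 (invert busy blocks within the working day).
Beatriz free: 08:00-16:50 (invert busy blocks within the working day).
Yosef free: 08:35-13:25, 13:30-17:20.
Ines free: 08:00-16:25, 16:35-17:55.
Kavya free: 08:00-13:40, 14:05-16:55, 18:35-19:00 (invert busy blocks within the working day).
Yuki free: 08:00-10:15, 10:40-17:10.
Grace ∩ Divya: 08:40-10:05, 10:30-13:55, 15:05-16:15.
Grace ∩ Divya ∩ Beatriz: 08:40-10:05, 10:30-13:55, 15:05-16:15.
Grace ∩ Divya ∩ Beatriz ∩ Yosef: 08:40-10:05, 10:30-13:25, 13:30-13:55, 15:05-16:15.
Grace ∩ Divya ∩ Beatriz ∩ Yosef ∩ Ines: 08:40-10:05, 10:30-13:25, 13:30-13:55, 15:05-16:15.
Grace ∩ Divya ∩ Beatriz ∩ Yosef ∩ Ines ∩ Kavya: 08:40-10:05, 10:30-13:25, 13:30-13:40, 15:05-16:15.
Grace ∩ Divya ∩ Beatriz ∩ Yosef ∩ Ines ∩ Kavya ∩ Yuki: 08:40-10:05, 10:40-13:25, 13:30-13:40, 15:05-16:15.
Summing the common windows: 85 + 165 + 10 + 70 = 330 minutes.

330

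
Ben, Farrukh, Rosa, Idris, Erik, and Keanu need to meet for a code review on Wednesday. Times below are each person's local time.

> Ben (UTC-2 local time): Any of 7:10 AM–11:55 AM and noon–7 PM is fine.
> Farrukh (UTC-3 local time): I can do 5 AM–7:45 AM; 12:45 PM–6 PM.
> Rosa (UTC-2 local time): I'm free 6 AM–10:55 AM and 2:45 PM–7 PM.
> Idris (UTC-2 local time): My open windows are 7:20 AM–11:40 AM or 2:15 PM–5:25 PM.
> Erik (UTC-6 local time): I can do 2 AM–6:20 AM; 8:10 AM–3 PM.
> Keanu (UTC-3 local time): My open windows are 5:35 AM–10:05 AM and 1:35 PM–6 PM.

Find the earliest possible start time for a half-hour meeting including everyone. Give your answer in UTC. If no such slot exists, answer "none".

Ben in UTC: 09:10-13:55, 14:00-21:00 (add 2h to convert from UTC-2).
Farrukh in UTC: 08:00-10:45, 15:45-21:00 (add 3h to convert from UTC-3).
Rosa in UTC: 08:00-12:55, 16:45-21:00 (add 2h to convert from UTC-2).
Idris in UTC: 09:20-13:40, 16:15-19:25 (add 2h to convert from UTC-2).
Erik in UTC: 08:00-12:20, 14:10-21:00 (add 6h to convert from UTC-6).
Keanu in UTC: 08:35-13:05, 16:35-21:00 (add 3h to convert from UTC-3).
Ben ∩ Farrukh: 09:10-10:45, 15:45-21:00.
Ben ∩ Farrukh ∩ Rosa: 09:10-10:45, 16:45-21:00.
Ben ∩ Farrukh ∩ Rosa ∩ Idris: 09:20-10:45, 16:45-19:25.
Ben ∩ Farrukh ∩ Rosa ∩ Idris ∩ Erik: 09:20-10:45, 16:45-19:25.
Ben ∩ Farrukh ∩ Rosa ∩ Idris ∩ Erik ∩ Keanu: 09:20-10:45, 16:45-19:25.
So the common availability across everyone is 09:20-10:45, 16:45-19:25.
The first common window of at least 30 minutes is 09:20-10:45, so the earliest start is 09:20.

09:20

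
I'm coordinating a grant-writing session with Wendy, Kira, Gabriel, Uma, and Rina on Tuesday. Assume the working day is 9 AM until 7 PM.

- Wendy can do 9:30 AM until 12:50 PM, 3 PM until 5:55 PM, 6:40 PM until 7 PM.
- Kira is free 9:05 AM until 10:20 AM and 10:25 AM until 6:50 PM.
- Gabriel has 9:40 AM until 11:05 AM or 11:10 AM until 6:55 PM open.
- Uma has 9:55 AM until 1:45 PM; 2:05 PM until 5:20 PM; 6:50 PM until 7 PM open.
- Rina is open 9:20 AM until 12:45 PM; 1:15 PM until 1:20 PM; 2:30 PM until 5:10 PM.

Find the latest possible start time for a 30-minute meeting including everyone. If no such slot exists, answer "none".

Wendy ∩ Kira: 09:30-10:20, 10:25-12:50, 15:00-17:55, 18:40-18:50.
Wendy ∩ Kira ∩ Gabriel: 09:40-10:20, 10:25-11:05, 11:10-12:50, 15:00-17:55, 18:40-18:50.
Wendy ∩ Kira ∩ Gabriel ∩ Uma: 09:55-10:20, 10:25-11:05, 11:10-12:50, 15:00-17:20.
Wendy ∩ Kira ∩ Gabriel ∩ Uma ∩ Rina: 09:55-10:20, 10:25-11:05, 11:10-12:45, 15:00-17:10.
The last common window of at least 30 minutes is 15:00-17:10; a 30-minute meeting can start as late as 16:40 and still end by 17:10.

16:40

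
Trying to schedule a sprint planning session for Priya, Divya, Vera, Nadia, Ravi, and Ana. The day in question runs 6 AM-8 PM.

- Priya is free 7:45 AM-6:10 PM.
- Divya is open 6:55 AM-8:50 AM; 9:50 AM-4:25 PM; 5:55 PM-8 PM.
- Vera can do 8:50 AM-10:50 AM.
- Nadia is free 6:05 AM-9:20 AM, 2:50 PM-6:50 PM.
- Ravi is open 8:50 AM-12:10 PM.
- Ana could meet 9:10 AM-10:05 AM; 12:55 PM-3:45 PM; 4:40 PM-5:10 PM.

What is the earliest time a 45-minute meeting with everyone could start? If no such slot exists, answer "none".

Priya ∩ Divya: 07:45-08:50, 09:50-16:25, 17:55-18:10.
Priya ∩ Divya ∩ Vera: 09:50-10:50.
Priya ∩ Divya ∩ Vera ∩ Nadia: ∅.
Priya ∩ Divya ∩ Vera ∩ Nadia ∩ Ravi: ∅.
Priya ∩ Divya ∩ Vera ∩ Nadia ∩ Ravi ∩ Ana: ∅.
There is no time when everyone is free.
No common window is at least 45 minutes long.

none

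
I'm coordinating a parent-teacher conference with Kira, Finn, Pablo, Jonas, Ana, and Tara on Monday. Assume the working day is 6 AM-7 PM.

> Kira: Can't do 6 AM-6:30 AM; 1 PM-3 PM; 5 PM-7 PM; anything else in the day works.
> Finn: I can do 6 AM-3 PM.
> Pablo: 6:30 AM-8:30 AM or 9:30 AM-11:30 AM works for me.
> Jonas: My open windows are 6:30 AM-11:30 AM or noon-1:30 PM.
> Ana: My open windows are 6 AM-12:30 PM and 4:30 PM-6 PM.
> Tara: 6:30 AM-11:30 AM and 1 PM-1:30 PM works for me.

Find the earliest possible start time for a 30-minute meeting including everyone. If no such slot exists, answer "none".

06:30

Kira free: 06:30-13:00, 15:00-17:00 (invert busy blocks within the working day).
Finn free: 06:00-15:00.
Pablo free: 06:30-08:30, 09:30-11:30.
Jonas free: 06:30-11:30, 12:00-13:30.
Ana free: 06:00-12:30, 16:30-18:00.
Tara free: 06:30-11:30, 13:00-13:30.
Kira ∩ Finn: 06:30-13:00.
Kira ∩ Finn ∩ Pablo: 06:30-08:30, 09:30-11:30.
Kira ∩ Finn ∩ Pablo ∩ Jonas: 06:30-08:30, 09:30-11:30.
Kira ∩ Finn ∩ Pablo ∩ Jonas ∩ Ana: 06:30-08:30, 09:30-11:30.
Kira ∩ Finn ∩ Pablo ∩ Jonas ∩ Ana ∩ Tara: 06:30-08:30, 09:30-11:30.
So the common availability across everyone is 06:30-08:30, 09:30-11:30.
The first common window of at least 30 minutes is 06:30-08:30, so the earliest start is 06:30.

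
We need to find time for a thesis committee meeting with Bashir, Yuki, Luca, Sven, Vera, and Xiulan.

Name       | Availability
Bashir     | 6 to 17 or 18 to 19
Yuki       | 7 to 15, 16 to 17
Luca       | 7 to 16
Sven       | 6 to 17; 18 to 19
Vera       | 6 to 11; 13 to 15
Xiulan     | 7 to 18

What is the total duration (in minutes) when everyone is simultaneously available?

360

Bashir ∩ Yuki: 07:00-15:00, 16:00-17:00.
Bashir ∩ Yuki ∩ Luca: 07:00-15:00.
Bashir ∩ Yuki ∩ Luca ∩ Sven: 07:00-15:00.
Bashir ∩ Yuki ∩ Luca ∩ Sven ∩ Vera: 07:00-11:00, 13:00-15:00.
Bashir ∩ Yuki ∩ Luca ∩ Sven ∩ Vera ∩ Xiulan: 07:00-11:00, 13:00-15:00.
So the common availability across everyone is 07:00-11:00, 13:00-15:00.
Summing the common windows: 240 + 120 = 360 minutes.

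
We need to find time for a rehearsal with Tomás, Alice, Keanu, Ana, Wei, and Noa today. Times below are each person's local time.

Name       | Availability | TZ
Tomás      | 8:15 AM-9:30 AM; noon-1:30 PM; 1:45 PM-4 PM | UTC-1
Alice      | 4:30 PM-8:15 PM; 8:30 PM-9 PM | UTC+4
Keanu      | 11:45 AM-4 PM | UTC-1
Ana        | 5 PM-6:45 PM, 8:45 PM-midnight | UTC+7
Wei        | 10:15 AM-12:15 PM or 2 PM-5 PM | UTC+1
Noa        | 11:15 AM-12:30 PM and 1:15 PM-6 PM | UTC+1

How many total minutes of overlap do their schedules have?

120

Tomás in UTC: 09:15-10:30, 13:00-14:30, 14:45-17:00 (add 1h to convert from UTC-1).
Alice in UTC: 12:30-16:15, 16:30-17:00 (subtract 4h to convert from UTC+4).
Keanu in UTC: 12:45-17:00 (add 1h to convert from UTC-1).
Ana in UTC: 10:00-11:45, 13:45-17:00 (subtract 7h to convert from UTC+7).
Wei in UTC: 09:15-11:15, 13:00-16:00 (subtract 1h to convert from UTC+1).
Noa in UTC: 10:15-11:30, 12:15-17:00 (subtract 1h to convert from UTC+1).
Tomás ∩ Alice: 13:00-14:30, 14:45-16:15, 16:30-17:00.
Tomás ∩ Alice ∩ Keanu: 13:00-14:30, 14:45-16:15, 16:30-17:00.
Tomás ∩ Alice ∩ Keanu ∩ Ana: 13:45-14:30, 14:45-16:15, 16:30-17:00.
Tomás ∩ Alice ∩ Keanu ∩ Ana ∩ Wei: 13:45-14:30, 14:45-16:00.
Tomás ∩ Alice ∩ Keanu ∩ Ana ∩ Wei ∩ Noa: 13:45-14:30, 14:45-16:00.
Summing the common windows: 45 + 75 = 120 minutes.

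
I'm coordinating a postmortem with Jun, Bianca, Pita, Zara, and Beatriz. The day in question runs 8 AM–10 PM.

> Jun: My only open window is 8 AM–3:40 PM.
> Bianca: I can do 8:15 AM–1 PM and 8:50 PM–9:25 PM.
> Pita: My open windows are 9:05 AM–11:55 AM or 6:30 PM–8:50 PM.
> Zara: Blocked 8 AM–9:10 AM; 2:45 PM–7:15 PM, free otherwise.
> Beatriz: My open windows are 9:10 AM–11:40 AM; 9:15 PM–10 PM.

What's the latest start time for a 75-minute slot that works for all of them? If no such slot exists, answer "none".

Jun free: 08:00-15:40.
Bianca free: 08:15-13:00, 20:50-21:25.
Pita free: 09:05-11:55, 18:30-20:50.
Zara free: 09:10-14:45, 19:15-22:00 (invert busy blocks within the working day).
Beatriz free: 09:10-11:40, 21:15-22:00.
Jun ∩ Bianca: 08:15-13:00.
Jun ∩ Bianca ∩ Pita: 09:05-11:55.
Jun ∩ Bianca ∩ Pita ∩ Zara: 09:10-11:55.
Jun ∩ Bianca ∩ Pita ∩ Zara ∩ Beatriz: 09:10-11:40.
The last common window of at least 75 minutes is 09:10-11:40; a 75-minute meeting can start as late as 10:25 and still end by 11:40.

10:25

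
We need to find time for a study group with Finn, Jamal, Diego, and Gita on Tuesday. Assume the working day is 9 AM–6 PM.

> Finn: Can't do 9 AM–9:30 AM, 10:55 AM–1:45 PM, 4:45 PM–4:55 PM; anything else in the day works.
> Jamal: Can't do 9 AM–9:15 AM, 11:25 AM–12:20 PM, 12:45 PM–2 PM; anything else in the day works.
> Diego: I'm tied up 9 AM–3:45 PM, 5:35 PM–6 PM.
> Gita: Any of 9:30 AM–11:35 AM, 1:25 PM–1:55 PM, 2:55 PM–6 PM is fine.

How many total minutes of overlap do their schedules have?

Finn free: 09:30-10:55, 13:45-16:45, 16:55-18:00 (invert busy blocks within the working day).
Jamal free: 09:15-11:25, 12:20-12:45, 14:00-18:00 (invert busy blocks within the working day).
Diego free: 15:45-17:35 (invert busy blocks within the working day).
Gita free: 09:30-11:35, 13:25-13:55, 14:55-18:00.
Finn ∩ Jamal: 09:30-10:55, 14:00-16:45, 16:55-18:00.
Finn ∩ Jamal ∩ Diego: 15:45-16:45, 16:55-17:35.
Finn ∩ Jamal ∩ Diego ∩ Gita: 15:45-16:45, 16:55-17:35.
Summing the common windows: 60 + 40 = 100 minutes.

100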